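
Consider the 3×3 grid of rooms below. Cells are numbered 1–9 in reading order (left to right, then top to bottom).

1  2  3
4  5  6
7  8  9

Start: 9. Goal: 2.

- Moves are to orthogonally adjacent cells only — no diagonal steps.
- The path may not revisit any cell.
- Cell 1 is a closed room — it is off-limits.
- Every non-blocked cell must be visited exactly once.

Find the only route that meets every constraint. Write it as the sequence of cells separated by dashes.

Need to visit all 8 open cells exactly once, starting at 9 and ending at 2.
Route from 9: 2× left (reaching 7), up to 4, 2× right (reaching 6), up to 3, left to 2 — 7 moves in all.
Check: all 8 open cells covered.

9 - 8 - 7 - 4 - 5 - 6 - 3 - 2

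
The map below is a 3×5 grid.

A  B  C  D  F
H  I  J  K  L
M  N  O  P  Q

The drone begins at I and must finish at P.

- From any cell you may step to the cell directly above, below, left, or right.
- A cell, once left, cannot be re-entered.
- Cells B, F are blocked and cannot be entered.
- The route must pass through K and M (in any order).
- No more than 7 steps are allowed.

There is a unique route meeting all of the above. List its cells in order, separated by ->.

I -> H -> M -> N -> O -> J -> K -> P

The budget equals the shortest possible length, so every move has to be on a shortest route through the required cells.
Route from I: left 1 to H, down 1 to M, right 2 to O, up 1 to J, right 1 to K, down 1 to P — 7 moves in all.
Check: all required cells visited; 7 ≤ 7 moves.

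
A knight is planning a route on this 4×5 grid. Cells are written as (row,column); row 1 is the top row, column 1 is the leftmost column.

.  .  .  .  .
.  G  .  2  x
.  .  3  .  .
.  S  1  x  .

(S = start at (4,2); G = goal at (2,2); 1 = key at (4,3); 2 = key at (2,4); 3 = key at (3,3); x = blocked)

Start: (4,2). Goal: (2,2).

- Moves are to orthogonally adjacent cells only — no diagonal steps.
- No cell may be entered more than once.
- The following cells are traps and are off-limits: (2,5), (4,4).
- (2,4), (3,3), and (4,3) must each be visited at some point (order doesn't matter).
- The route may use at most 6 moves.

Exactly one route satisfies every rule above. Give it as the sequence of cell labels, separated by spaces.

The 6-move cap with required stops at (2,4), (3,3), (4,3) leaves no slack for detours.
Route from (4,2): right to (4,3), up to (3,3), right to (3,4), up to (2,4), 2× left (reaching (2,2)) — 6 moves in all.
Check: all required cells visited; 6 ≤ 6 moves.

(4,2) (4,3) (3,3) (3,4) (2,4) (2,3) (2,2)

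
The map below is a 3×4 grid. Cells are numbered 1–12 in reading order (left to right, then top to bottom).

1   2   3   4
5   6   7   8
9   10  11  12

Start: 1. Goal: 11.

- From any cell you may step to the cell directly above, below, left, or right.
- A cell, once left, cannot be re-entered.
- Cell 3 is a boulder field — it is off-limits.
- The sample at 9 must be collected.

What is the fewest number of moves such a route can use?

4

Any route passes through 9 somewhere between 1 and 11. Summing Manhattan distances along the two legs (1 → 9 → 11) gives a lower bound of 2 + 2 = 4 moves.
A route of 4 moves achieves this: 1 → 5 → 9 → 10 → 11.
Since 4 matches the lower bound, it is optimal.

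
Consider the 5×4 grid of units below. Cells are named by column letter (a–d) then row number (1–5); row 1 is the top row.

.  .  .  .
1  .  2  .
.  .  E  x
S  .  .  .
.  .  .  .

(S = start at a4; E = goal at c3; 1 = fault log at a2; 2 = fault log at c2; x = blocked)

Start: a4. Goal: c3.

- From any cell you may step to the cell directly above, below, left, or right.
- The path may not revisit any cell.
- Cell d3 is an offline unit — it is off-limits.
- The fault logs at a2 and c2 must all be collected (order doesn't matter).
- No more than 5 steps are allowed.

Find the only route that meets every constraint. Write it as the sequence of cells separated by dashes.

The 5-move cap with required stops at a2, c2 leaves no slack for detours.
Route from a4: up 2 to a2, right 2 to c2, down 1 to c3 — 5 moves in all.
Check: all required cells visited; 5 ≤ 5 moves.

a4 - a3 - a2 - b2 - c2 - c3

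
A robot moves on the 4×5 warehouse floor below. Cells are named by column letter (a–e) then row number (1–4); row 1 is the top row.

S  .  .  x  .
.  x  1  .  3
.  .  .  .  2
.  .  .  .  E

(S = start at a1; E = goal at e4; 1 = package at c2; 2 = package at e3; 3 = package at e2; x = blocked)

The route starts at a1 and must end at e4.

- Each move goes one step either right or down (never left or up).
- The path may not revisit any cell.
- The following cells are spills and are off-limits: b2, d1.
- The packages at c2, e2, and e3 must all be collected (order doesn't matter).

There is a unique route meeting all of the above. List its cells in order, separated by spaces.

a1 b1 c1 c2 d2 e2 e3 e4

Moves only go right or down, so the column and row indices never decrease.
Route from a1: 2× right (reaching c1), down to c2, 2× right (reaching e2), 2× down (reaching e4) — 7 moves in all.
Check: all required cells visited.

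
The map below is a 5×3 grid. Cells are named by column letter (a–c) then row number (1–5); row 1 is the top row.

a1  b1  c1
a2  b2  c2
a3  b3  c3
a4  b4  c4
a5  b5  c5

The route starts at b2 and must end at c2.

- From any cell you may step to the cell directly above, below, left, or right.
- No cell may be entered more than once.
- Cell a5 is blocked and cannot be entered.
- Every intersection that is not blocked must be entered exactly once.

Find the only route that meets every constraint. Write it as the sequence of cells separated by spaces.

b2 b3 c3 c4 c5 b5 b4 a4 a3 a2 a1 b1 c1 c2

Need to visit all 14 open cells exactly once, starting at b2 and ending at c2.
Route from b2: down to b3, right to c3, 2× down (reaching c5), left to b5, up to b4, left to a4, 3× up (reaching a1), 2× right (reaching c1), down to c2 — 13 moves in all.
Check: all 14 open cells covered.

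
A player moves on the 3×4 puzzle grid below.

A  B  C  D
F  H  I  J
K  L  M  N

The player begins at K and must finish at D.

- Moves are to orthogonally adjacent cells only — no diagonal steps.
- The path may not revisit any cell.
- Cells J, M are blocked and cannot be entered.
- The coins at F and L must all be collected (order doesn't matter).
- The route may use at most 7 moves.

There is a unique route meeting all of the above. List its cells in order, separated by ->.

Any route must reach F and L and still end at D within 7 moves, so the order of the required stops is forced.
Route from K: right to L, up to H, left to F, up to A, 3× right (reaching D) — 7 moves in all.
Check: all required cells visited; 7 ≤ 7 moves.

K -> L -> H -> F -> A -> B -> C -> D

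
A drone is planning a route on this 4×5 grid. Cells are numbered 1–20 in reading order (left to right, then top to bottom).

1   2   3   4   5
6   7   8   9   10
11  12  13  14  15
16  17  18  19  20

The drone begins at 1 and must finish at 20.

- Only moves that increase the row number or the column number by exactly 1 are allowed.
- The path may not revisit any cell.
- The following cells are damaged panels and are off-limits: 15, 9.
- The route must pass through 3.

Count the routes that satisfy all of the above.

2

A right/down-only route from 1 to 20 makes exactly 3 down-moves and 4 right-moves in some order.
With no other constraints that would be C(7,3) = 35 routes.
Split at 3 and multiply the segment counts (each segment already excludes blocked cells): 1→3: 1; 3→20: 2; product = 2.
That gives 2 routes.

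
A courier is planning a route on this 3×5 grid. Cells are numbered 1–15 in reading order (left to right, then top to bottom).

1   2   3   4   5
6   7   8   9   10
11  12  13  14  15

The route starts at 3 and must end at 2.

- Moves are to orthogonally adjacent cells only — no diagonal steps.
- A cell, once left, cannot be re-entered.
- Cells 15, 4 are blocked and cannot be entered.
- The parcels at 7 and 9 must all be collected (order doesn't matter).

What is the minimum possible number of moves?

Any route passes through 7 and 9 in some order between 3 and 2. Summing Manhattan distances along each leg and taking the cheapest ordering (3 → 9 → 7 → 2) gives a lower bound of 2 + 2 + 1 = 5 moves.
The shortest route satisfying every rule uses 7 moves: 3 → 8 → 9 → 14 → 13 → 12 → 7 → 2.
The no-revisit rule (legs can't share cells) pushes the minimum above the 5-move bound; an exhaustive check rules out every length from 5 to 6, leaving 7 as the minimum.

7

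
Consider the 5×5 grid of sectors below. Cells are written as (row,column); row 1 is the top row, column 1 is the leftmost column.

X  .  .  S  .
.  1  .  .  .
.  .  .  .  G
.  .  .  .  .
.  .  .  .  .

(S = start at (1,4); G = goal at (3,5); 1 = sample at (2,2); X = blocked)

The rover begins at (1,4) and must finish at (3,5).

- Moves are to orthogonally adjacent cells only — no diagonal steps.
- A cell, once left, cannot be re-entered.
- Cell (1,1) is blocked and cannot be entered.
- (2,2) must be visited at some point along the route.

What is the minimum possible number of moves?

Any route passes through (2,2) somewhere between (1,4) and (3,5). Summing Manhattan distances along the two legs ((1,4) → (2,2) → (3,5)) gives a lower bound of 3 + 4 = 7 moves.
A route of 7 moves achieves this: (1,4) → (2,4) → (2,3) → (2,2) → (3,2) → (3,3) → (3,4) → (3,5).
Since 7 matches the lower bound, it is optimal.

7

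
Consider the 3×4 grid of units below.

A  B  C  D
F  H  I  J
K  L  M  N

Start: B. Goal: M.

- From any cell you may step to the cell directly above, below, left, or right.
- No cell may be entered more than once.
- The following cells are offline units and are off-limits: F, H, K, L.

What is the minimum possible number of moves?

The Manhattan distance from B to M is |1−3| + |2−3| = 3, so at least 3 moves are needed.
A route of 3 moves achieves this: B → C → I → M.
Since 3 matches the lower bound, it is optimal.

3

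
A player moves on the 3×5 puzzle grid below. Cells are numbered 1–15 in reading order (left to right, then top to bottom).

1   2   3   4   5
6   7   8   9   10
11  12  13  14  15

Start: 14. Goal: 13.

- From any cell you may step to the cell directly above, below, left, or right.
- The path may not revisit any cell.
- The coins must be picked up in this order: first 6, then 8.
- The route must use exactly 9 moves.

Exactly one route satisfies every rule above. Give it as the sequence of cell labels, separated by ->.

14 -> 9 -> 4 -> 3 -> 2 -> 1 -> 6 -> 7 -> 8 -> 13

The waypoints must appear in the order 6, 8, with no cell reused.
Route from 14: up 2 to 4, left 3 to 1, down 1 to 6, right 2 to 8, down 1 to 13 — 9 moves in all.
Check: order respected (6 at step 6, 8 at step 8); 9 moves as required.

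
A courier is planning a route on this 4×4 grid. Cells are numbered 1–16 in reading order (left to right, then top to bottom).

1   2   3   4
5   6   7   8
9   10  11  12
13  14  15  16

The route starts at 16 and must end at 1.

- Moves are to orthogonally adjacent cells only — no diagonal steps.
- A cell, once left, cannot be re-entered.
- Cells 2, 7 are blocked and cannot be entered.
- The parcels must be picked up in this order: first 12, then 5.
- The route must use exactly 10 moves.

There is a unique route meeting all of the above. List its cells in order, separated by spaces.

16 12 11 15 14 13 9 10 6 5 1

The waypoints must appear in the order 12, 5, with no cell reused.
Route from 16: up 1 to 12, left 1 to 11, down 1 to 15, left 2 to 13, up 1 to 9, right 1 to 10, up 1 to 6, left 1 to 5, up 1 to 1 — 10 moves in all.
Check: order respected (12 at step 1, 5 at step 9); 10 moves as required.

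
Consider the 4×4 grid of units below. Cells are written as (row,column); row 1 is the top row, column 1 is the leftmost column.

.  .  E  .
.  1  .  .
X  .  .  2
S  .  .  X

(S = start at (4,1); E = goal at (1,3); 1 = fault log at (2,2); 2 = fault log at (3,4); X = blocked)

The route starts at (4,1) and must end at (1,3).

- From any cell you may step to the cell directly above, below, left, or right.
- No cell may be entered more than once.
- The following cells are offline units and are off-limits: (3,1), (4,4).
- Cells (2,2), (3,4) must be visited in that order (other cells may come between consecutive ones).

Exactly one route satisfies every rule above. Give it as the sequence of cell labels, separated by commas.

The waypoints must appear in the order (2,2), (3,4), with no cell reused.
Route from (4,1): right to (4,2), 2× up (reaching (2,2)), right to (2,3), down to (3,3), right to (3,4), 2× up (reaching (1,4)), left to (1,3) — 9 moves in all.
Check: order respected (1 at step 3, 2 at step 6).

(4,1), (4,2), (3,2), (2,2), (2,3), (3,3), (3,4), (2,4), (1,4), (1,3)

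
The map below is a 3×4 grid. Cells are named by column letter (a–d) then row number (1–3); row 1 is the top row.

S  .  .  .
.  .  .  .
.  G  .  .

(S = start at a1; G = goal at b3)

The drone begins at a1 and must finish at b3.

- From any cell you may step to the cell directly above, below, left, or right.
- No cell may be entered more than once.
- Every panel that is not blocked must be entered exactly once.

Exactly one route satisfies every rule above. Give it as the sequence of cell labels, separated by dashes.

Need to visit all 12 open cells exactly once, starting at a1 and ending at b3.
Route from a1: 3× right (reaching d1), 2× down (reaching d3), left to c3, up to c2, 2× left (reaching a2), down to a3, right to b3 — 11 moves in all.
Check: all 12 open cells covered.

a1 - b1 - c1 - d1 - d2 - d3 - c3 - c2 - b2 - a2 - a3 - b3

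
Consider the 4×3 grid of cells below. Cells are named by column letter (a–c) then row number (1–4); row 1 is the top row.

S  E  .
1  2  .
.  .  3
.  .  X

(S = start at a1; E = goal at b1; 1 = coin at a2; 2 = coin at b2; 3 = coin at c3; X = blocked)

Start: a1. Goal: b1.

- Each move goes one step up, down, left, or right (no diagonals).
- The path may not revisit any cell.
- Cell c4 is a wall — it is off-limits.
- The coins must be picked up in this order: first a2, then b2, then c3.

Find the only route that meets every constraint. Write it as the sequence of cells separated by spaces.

The waypoints must appear in the order a2, b2, c3, with no cell reused.
Route from a1: down to a2, right to b2, down to b3, right to c3, 2× up (reaching c1), left to b1 — 7 moves in all.
Check: order respected (1 at step 1, 2 at step 2, 3 at step 4).

a1 a2 b2 b3 c3 c2 c1 b1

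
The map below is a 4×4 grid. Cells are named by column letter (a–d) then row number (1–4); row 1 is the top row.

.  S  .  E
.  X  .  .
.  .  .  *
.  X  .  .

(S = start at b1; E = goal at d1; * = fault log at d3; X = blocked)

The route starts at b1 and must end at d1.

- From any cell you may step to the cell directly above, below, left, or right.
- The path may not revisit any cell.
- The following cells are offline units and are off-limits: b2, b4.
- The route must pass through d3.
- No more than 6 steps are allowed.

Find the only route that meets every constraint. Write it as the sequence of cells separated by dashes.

b1 - c1 - c2 - c3 - d3 - d2 - d1

The 6-move cap with required stops at d3 leaves no slack for detours.
Route from b1: right to c1, 2× down (reaching c3), right to d3, 2× up (reaching d1) — 6 moves in all.
Check: all required cells visited; 6 ≤ 6 moves.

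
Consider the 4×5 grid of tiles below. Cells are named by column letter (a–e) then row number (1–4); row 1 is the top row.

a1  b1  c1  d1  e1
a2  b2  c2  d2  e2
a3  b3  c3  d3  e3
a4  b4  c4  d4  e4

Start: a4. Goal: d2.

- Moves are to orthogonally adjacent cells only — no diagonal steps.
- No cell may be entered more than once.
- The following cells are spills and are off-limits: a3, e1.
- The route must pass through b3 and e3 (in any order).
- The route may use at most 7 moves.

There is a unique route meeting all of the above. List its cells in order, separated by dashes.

The budget equals the shortest possible length, so every move has to be on a shortest route through the required cells.
Route from a4: right to b4, up to b3, 3× right (reaching e3), up to e2, left to d2 — 7 moves in all.
Check: all required cells visited; 7 ≤ 7 moves.

a4 - b4 - b3 - c3 - d3 - e3 - e2 - d2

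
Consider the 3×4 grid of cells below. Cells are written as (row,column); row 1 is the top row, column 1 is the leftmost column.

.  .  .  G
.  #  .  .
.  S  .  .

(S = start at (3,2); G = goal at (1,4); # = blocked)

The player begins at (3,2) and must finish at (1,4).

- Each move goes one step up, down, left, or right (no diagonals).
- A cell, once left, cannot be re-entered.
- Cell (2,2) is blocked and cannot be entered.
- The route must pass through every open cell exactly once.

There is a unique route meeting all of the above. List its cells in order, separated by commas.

(3,2), (3,1), (2,1), (1,1), (1,2), (1,3), (2,3), (3,3), (3,4), (2,4), (1,4)

Need to visit all 11 open cells exactly once, starting at (3,2) and ending at (1,4).
Cell (2,1) has only two open neighbours ((1,1) and (3,1)), so the path must pass straight through it: one of those is the cell it's entered from and the other is where it exits.
Route from (3,2): left to (3,1), 2× up (reaching (1,1)), 2× right (reaching (1,3)), 2× down (reaching (3,3)), right to (3,4), 2× up (reaching (1,4)) — 10 moves in all.
Check: all 11 open cells covered.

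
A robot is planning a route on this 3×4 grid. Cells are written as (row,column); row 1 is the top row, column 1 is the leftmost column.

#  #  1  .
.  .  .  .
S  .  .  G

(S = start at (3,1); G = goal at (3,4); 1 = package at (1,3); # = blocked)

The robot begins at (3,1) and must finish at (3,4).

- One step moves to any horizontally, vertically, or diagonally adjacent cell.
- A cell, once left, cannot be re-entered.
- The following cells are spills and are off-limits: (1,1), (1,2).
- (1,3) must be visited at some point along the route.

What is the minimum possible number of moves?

Any route passes through (1,3) somewhere between (3,1) and (3,4). Summing Chebyshev distances along the two legs ((3,1) → (1,3) → (3,4)) gives a lower bound of 2 + 2 = 4 moves.
A route of 4 moves achieves this: (3,1) → (2,2) → (1,3) → (2,3) → (3,4).
Since 4 matches the lower bound, it is optimal.

4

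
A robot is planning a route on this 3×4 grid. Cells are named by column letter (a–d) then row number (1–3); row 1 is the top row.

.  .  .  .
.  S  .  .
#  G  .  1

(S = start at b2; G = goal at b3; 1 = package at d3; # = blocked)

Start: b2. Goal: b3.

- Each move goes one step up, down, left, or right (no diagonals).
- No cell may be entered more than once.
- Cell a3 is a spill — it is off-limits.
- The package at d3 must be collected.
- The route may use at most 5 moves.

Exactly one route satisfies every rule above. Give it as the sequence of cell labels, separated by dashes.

b2 - c2 - d2 - d3 - c3 - b3

The 5-move cap with required stops at d3 leaves no slack for detours.
Route from b2: right 2 to d2, down 1 to d3, left 2 to b3 — 5 moves in all.
Check: all required cells visited; 5 ≤ 5 moves.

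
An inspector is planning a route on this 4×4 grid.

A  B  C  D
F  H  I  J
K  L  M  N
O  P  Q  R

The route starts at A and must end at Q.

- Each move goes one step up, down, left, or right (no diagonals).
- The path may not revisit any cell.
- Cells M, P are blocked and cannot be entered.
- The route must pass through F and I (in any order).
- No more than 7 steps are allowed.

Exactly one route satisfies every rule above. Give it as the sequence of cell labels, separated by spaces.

The 7-move cap with required stops at F, I leaves no slack for detours.
Route from A: down to F, 3× right (reaching J), 2× down (reaching R), left to Q — 7 moves in all.
Check: all required cells visited; 7 ≤ 7 moves.

A F H I J N R Q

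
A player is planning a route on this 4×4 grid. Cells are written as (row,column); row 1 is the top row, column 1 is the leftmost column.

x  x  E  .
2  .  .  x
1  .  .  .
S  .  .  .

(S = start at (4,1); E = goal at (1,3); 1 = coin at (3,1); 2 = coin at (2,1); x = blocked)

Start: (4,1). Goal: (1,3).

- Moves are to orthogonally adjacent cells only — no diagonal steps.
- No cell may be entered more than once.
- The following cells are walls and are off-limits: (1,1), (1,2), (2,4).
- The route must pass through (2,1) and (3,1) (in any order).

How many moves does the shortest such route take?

Any route passes through (2,1) and (3,1) in some order between (4,1) and (1,3). Summing Manhattan distances along each leg and taking the cheapest ordering ((4,1) → (3,1) → (2,1) → (1,3)) gives a lower bound of 1 + 1 + 3 = 5 moves.
A route of 5 moves achieves this: (4,1) → (3,1) → (2,1) → (2,2) → (2,3) → (1,3).
Since 5 matches the lower bound, it is optimal.

5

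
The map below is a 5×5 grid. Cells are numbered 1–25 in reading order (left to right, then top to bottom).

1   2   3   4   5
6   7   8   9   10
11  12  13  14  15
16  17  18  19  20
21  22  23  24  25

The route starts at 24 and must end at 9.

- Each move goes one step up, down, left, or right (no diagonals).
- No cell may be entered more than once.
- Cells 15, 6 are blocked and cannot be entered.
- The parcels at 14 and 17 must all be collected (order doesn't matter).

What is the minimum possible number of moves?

7

Any route passes through 14 and 17 in some order between 24 and 9. Summing Manhattan distances along each leg and taking the cheapest ordering (24 → 17 → 14 → 9) gives a lower bound of 3 + 3 + 1 = 7 moves.
A route of 7 moves achieves this: 24 → 19 → 18 → 17 → 12 → 13 → 14 → 9.
Since 7 matches the lower bound, it is optimal.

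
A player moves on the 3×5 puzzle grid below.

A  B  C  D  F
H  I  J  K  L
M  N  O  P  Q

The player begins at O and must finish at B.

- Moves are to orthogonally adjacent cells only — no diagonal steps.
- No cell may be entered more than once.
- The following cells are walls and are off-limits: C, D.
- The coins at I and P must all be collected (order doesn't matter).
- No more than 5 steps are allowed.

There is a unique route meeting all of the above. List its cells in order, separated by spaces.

The budget equals the shortest possible length, so every move has to be on a shortest route through the required cells.
Route from O: right 1 to P, up 1 to K, left 2 to I, up 1 to B — 5 moves in all.
Check: all required cells visited; 5 ≤ 5 moves.

O P K J I B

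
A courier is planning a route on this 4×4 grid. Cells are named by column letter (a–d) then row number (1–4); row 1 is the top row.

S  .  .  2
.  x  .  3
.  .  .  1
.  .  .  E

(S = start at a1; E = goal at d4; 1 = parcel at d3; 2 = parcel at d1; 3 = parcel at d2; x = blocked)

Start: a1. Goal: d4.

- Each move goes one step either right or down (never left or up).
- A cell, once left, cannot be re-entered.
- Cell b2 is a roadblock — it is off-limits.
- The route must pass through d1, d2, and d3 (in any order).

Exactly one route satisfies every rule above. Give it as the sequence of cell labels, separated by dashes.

Moves only go right or down, so the column and row indices never decrease.
Route from a1: 3× right (reaching d1), 3× down (reaching d4) — 6 moves in all.
Check: all required cells visited.

a1 - b1 - c1 - d1 - d2 - d3 - d4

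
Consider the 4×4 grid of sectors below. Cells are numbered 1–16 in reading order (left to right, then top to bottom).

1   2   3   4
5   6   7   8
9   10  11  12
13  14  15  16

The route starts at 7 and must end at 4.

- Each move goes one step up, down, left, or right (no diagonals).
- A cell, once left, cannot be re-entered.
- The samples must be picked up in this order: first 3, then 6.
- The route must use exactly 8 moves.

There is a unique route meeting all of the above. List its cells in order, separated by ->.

The waypoints must appear in the order 3, 6, with no cell reused.
Route from 7: up to 3, left to 2, 2× down (reaching 10), 2× right (reaching 12), 2× up (reaching 4) — 8 moves in all.
Check: order respected (3 at step 1, 6 at step 3); 8 moves as required.

7 -> 3 -> 2 -> 6 -> 10 -> 11 -> 12 -> 8 -> 4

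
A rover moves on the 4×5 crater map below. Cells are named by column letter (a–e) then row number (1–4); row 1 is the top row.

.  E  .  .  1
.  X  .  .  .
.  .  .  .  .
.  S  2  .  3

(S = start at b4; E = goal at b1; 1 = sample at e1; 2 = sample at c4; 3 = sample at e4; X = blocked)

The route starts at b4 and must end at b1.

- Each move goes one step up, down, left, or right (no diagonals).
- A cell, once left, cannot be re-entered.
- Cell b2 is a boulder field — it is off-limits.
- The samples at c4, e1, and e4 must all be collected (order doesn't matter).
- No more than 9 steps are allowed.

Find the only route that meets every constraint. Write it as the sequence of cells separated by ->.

Any route must reach c4, e1, and e4 and still end at b1 within 9 moves, so the order of the required stops is forced.
Route from b4: right 3 to e4, up 3 to e1, left 3 to b1 — 9 moves in all.
Check: all required cells visited; 9 ≤ 9 moves.

b4 -> c4 -> d4 -> e4 -> e3 -> e2 -> e1 -> d1 -> c1 -> b1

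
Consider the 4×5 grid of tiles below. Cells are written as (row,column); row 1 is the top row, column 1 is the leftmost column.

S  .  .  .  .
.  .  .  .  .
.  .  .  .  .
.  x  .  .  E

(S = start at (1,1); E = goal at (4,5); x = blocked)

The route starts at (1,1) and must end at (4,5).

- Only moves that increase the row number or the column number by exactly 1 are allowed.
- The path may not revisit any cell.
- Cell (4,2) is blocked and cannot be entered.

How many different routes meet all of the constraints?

A right/down-only route from (1,1) to (4,5) makes exactly 3 down-moves and 4 right-moves in some order.
With no other constraints that would be C(7,3) = 35 routes.
Subtract routes through each blocked cell (inclusion–exclusion for overlaps): − through (4,2): 4 → 31.
That gives 31 routes.

31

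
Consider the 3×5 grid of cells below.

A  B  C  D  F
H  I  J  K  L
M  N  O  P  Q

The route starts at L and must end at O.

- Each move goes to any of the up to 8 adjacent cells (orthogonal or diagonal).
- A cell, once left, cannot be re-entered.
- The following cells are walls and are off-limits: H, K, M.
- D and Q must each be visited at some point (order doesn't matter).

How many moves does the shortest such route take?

Any route passes through D and Q in some order between L and O. Summing Chebyshev distances along each leg and taking the cheapest ordering (L → D → Q → O) gives a lower bound of 1 + 2 + 2 = 5 moves.
The shortest route satisfying every rule uses 7 moves: L → Q → P → J → D → C → I → O.
The bound of 5 isn't tight here; checking systematically, no route of length 5 through 6 satisfies every constraint, so 7 is the minimum.

7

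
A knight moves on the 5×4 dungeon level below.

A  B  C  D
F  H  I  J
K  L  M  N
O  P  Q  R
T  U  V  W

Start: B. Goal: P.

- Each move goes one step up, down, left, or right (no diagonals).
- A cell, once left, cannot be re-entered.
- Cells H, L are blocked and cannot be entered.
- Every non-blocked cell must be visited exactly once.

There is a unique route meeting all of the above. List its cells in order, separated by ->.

Need to visit all 18 open cells exactly once, starting at B and ending at P.
Cell A has only two open neighbours (F and B), so the path must pass straight through it: one of those is the cell it's entered from and the other is where it exits.
Route from B: left 1 to A, down 4 to T, right 3 to W, up 4 to D, left 1 to C, down 3 to Q, left 1 to P — 17 moves in all.
Check: all 18 open cells covered.

B -> A -> F -> K -> O -> T -> U -> V -> W -> R -> N -> J -> D -> C -> I -> M -> Q -> P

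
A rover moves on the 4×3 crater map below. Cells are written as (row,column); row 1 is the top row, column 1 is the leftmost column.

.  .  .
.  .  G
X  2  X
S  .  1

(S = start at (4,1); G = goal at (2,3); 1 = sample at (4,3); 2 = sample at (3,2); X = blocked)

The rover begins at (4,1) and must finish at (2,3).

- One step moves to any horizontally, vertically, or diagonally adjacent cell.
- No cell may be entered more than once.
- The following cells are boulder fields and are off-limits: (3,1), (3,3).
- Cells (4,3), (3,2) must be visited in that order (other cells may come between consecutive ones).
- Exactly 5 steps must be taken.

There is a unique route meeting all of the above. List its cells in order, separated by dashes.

(4,1) - (4,2) - (4,3) - (3,2) - (2,2) - (2,3)

The waypoints must appear in the order (4,3), (3,2), with no cell reused.
Route from (4,1): right 2 to (4,3), up-left 1 to (3,2), up 1 to (2,2), right 1 to (2,3) — 5 moves in all.
Check: order respected (1 at step 2, 2 at step 3); 5 moves as required.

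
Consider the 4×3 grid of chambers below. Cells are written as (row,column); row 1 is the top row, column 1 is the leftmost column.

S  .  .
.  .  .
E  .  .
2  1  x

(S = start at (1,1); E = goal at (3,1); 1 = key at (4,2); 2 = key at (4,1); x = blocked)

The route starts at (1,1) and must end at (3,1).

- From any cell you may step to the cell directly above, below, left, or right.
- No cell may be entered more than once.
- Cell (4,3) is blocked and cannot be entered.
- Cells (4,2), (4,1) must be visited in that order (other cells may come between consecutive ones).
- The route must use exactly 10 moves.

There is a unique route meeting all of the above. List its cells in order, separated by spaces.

(1,1) (2,1) (2,2) (1,2) (1,3) (2,3) (3,3) (3,2) (4,2) (4,1) (3,1)

The waypoints must appear in the order (4,2), (4,1), with no cell reused.
Route from (1,1): down 1 to (2,1), right 1 to (2,2), up 1 to (1,2), right 1 to (1,3), down 2 to (3,3), left 1 to (3,2), down 1 to (4,2), left 1 to (4,1), up 1 to (3,1) — 10 moves in all.
Check: order respected (1 at step 8, 2 at step 9); 10 moves as required.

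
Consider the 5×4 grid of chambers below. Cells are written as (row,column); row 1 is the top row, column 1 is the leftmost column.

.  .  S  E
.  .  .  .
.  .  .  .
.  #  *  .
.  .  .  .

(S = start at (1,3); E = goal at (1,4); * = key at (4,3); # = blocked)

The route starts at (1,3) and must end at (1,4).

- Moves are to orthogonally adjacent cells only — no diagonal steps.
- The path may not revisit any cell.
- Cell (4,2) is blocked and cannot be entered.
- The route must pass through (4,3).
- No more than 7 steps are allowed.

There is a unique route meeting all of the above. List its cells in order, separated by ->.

Any route must reach (4,3) and still end at (1,4) within 7 moves, so the order of the required stops is forced.
Route from (1,3): down 3 to (4,3), right 1 to (4,4), up 3 to (1,4) — 7 moves in all.
Check: all required cells visited; 7 ≤ 7 moves.

(1,3) -> (2,3) -> (3,3) -> (4,3) -> (4,4) -> (3,4) -> (2,4) -> (1,4)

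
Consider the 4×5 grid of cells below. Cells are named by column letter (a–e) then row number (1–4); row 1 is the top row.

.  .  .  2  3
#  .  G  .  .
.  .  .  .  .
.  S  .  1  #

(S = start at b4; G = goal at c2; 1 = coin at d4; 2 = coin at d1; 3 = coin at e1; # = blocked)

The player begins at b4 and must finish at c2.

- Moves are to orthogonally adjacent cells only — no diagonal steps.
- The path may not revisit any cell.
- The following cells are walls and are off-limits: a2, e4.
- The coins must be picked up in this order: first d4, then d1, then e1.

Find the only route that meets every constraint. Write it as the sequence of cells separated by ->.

The waypoints must appear in the order d4, d1, e1, with no cell reused.
Route from b4: 2× right (reaching d4), up to d3, 2× left (reaching b3), 2× up (reaching b1), 3× right (reaching e1), down to e2, 2× left (reaching c2) — 13 moves in all.
Check: order respected (1 at step 2, 2 at step 9, 3 at step 10).

b4 -> c4 -> d4 -> d3 -> c3 -> b3 -> b2 -> b1 -> c1 -> d1 -> e1 -> e2 -> d2 -> c2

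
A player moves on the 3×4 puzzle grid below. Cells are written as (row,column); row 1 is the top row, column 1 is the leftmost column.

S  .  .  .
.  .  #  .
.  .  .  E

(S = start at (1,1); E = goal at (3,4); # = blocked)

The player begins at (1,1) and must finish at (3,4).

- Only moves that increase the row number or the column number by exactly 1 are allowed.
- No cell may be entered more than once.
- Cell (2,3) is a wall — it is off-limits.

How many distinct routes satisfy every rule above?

4

A right/down-only route from (1,1) to (3,4) makes exactly 2 down-moves and 3 right-moves in some order.
With no other constraints that would be C(5,2) = 10 routes.
Subtract routes through each blocked cell (inclusion–exclusion for overlaps): − through (2,3): 6 → 4.
That gives 4 routes.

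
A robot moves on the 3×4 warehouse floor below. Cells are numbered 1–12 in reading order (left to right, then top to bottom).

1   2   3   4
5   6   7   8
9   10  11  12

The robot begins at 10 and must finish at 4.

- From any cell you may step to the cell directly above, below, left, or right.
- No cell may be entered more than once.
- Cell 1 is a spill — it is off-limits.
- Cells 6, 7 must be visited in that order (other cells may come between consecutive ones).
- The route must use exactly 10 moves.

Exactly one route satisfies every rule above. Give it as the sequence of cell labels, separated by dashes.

The waypoints must appear in the order 6, 7, with no cell reused.
Route from 10: left to 9, up to 5, right to 6, up to 2, right to 3, 2× down (reaching 11), right to 12, 2× up (reaching 4) — 10 moves in all.
Check: order respected (6 at step 3, 7 at step 6); 10 moves as required.

10 - 9 - 5 - 6 - 2 - 3 - 7 - 11 - 12 - 8 - 4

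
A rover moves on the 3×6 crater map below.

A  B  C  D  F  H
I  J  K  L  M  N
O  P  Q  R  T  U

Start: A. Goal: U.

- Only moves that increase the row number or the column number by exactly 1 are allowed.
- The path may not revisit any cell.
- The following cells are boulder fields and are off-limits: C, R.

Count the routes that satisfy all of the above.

A right/down-only route from A to U makes exactly 2 down-moves and 5 right-moves in some order.
With no other constraints that would be C(7,2) = 21 routes.
Subtract routes through each blocked cell (inclusion–exclusion for overlaps): − through C: 10 − through R: 10 + through C&R: 3 → 4.
That gives 4 routes.

4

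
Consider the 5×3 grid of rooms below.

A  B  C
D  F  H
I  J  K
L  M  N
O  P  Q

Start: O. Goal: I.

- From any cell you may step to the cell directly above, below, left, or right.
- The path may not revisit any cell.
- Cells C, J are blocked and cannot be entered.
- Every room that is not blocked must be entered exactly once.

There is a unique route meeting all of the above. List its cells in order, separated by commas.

Need to visit all 13 open cells exactly once, starting at O and ending at I.
Route from O: up 1 to L, right 1 to M, down 1 to P, right 1 to Q, up 3 to H, left 1 to F, up 1 to B, left 1 to A, down 2 to I — 12 moves in all.
Check: all 13 open cells covered.

O, L, M, P, Q, N, K, H, F, B, A, D, I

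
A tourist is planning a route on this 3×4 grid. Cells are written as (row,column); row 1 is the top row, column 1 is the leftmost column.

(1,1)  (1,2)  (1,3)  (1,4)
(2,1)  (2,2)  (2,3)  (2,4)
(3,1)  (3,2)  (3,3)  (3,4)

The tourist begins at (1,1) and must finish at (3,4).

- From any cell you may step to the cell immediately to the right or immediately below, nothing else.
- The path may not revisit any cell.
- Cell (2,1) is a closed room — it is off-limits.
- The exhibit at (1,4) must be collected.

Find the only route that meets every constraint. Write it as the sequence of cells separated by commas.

(1,1), (1,2), (1,3), (1,4), (2,4), (3,4)

Moves only go right or down, so the column and row indices never decrease.
Route from (1,1): 3× right (reaching (1,4)), 2× down (reaching (3,4)) — 5 moves in all.
Check: all required cells visited.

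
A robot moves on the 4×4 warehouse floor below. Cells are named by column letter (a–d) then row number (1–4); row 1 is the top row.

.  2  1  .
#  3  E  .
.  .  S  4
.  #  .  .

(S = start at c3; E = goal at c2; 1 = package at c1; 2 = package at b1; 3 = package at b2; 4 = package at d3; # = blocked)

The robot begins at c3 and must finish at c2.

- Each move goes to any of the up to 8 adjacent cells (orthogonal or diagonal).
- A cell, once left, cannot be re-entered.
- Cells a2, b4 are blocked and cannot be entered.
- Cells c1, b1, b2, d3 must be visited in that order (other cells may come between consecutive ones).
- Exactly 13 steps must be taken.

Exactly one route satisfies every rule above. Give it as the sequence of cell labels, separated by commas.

The waypoints must appear in the order c1, b1, b2, d3, with no cell reused.
Route from c3: up-right to d2, up to d1, 3× left (reaching a1), down-right to b2, down-left to a3, down to a4, up-right to b3, down-right to c4, right to d4, up to d3, up-left to c2 — 13 moves in all.
Check: order respected (1 at step 3, 2 at step 4, 3 at step 6, 4 at step 12); 13 moves as required.

c3, d2, d1, c1, b1, a1, b2, a3, a4, b3, c4, d4, d3, c2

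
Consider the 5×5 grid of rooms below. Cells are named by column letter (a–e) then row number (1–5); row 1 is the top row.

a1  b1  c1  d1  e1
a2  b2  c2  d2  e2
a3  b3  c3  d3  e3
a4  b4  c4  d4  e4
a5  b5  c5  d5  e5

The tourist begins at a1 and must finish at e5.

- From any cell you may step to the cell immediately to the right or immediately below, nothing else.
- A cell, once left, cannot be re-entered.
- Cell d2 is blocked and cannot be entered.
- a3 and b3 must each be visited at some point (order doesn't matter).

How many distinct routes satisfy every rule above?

A right/down-only route from a1 to e5 makes exactly 4 down-moves and 4 right-moves in some order.
With no other constraints that would be C(8,4) = 70 routes.
A monotone route can only reach the required cells in the order a3, b3, so split there and multiply the segment counts (each segment already excludes blocked cells): a1→a3: 1; a3→b3: 1; b3→e5: 10; product = 10.
That gives 10 routes.

10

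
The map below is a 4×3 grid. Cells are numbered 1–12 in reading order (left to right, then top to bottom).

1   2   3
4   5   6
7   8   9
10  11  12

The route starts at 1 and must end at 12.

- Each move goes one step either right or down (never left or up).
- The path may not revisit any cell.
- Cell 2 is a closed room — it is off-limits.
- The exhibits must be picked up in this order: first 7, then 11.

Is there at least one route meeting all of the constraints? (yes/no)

yes

One route that works: 1 → 4 → 7 → 10 → 11 → 12.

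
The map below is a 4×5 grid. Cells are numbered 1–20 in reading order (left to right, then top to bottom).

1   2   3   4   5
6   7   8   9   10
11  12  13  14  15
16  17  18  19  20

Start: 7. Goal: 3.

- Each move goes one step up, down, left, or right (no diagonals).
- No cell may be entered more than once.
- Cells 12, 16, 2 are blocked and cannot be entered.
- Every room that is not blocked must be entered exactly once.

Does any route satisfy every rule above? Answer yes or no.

no

Cell 1 has only one open neighbour but is neither the start nor the goal, so a Hamiltonian route would have to both enter and leave it through the same neighbour — impossible without revisiting.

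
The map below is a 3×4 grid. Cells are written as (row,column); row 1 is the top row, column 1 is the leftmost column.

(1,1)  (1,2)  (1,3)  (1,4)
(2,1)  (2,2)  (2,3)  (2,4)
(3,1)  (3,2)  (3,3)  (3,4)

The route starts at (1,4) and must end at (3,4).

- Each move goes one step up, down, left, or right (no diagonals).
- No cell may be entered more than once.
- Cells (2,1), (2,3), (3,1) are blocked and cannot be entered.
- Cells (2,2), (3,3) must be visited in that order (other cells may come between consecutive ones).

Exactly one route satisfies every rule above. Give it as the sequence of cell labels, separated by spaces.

(1,4) (1,3) (1,2) (2,2) (3,2) (3,3) (3,4)

The waypoints must appear in the order (2,2), (3,3), with no cell reused.
Route from (1,4): left 2 to (1,2), down 2 to (3,2), right 2 to (3,4) — 6 moves in all.
Check: order respected ((2,2) at step 3, (3,3) at step 5).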